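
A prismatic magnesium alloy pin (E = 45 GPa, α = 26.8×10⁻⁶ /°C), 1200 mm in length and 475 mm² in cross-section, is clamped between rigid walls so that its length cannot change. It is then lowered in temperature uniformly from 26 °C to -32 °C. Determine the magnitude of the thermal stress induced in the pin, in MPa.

With length fixed, the mechanical strain must cancel the thermal strain αΔT = 26.8×10⁻⁶ × 58 = 1554.4×10⁻⁶.
σ = EαΔT = 45×10³ × 26.8×10⁻⁶ × 58 = 69.95 MPa (tensile; the pin is trying to contract).

σ ≈ 69.9 MPa (tensile)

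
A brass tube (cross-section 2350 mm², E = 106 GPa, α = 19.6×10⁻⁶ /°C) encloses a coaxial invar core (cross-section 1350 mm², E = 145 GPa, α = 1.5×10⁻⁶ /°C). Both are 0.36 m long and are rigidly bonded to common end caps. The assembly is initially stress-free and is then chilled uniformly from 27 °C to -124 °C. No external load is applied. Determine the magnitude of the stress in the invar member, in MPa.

σ ≈ 222 MPa (compressive)

Both members must finish at the same length. With the larger α, the brass tends to over-contract; the plates restrain it, putting the brass in tension and the invar in compression. With no external load the two internal forces are equal and opposite, magnitude P.
Compatibility of the two members (thermal + elastic change equal): (α₁ − α₂)ΔT = P·[1/(A₁E₁) + 1/(A₂E₂)].
|α₁ − α₂|·ΔT = 18.1×10⁻⁶ × 151 = 0.002733.
1/(A₁E₁) + 1/(A₂E₂) = 1/(2350×106×10³) + 1/(1350×145×10³) = 9.123×10⁻⁹ N⁻¹.
So P = 0.002733 / 9.123×10⁻⁹ = 299.6 kN.
σ_{invar} = P/A₂ = 299600/1350 = 221.9 MPa, compressive.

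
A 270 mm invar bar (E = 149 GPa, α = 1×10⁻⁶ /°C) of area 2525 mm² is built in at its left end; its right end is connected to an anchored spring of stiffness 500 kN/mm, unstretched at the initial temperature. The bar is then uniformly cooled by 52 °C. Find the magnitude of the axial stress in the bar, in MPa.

If the spring were absent the bar would shorten by αΔT L = 1×10⁻⁶ × 52 × 270 = 0.01404 mm.
Let P be the tensile force in the spring. The bar extends elastically by PL/(AE) and the spring stretches by P/k; together these equal δ_free.
So P = δ_free / [L/(AE) + 1/k] = 0.01404 / [ 270/(2525×149×10³) + 1/(500×10³) ].
P = 0.01404 / 2.718×10⁻⁶ = 5166 N.
σ = P/A = 5166/2525 = 2.046 MPa.

σ ≈ 2.05 MPa (tensile)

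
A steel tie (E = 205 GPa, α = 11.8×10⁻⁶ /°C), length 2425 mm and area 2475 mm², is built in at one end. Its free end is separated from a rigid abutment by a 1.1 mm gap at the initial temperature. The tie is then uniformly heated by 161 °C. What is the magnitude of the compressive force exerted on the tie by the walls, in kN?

P ≈ 734 kN

Unrestrained expansion: δ_free = αΔT L = 11.8×10⁻⁶ × 161 × 2425 = 4.607 mm.
The gap closes (δ_free > 1.1 mm) and the wall then resists a further 4.607 − 1.1 = 3.507 mm of expansion.
That suppressed elongation corresponds to σ = E·Δ/L = 205×10³ × 3.507/2425 = 296.5 MPa.
Force on the wall = σA = 296.5 × 2475 mm² = 733.8 kN.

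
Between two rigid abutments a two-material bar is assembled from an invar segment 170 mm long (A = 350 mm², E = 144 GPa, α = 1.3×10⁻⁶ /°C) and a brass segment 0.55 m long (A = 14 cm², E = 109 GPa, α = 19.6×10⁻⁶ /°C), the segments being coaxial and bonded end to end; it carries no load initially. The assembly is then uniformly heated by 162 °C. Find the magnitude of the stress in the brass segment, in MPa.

σ ≈ 182 MPa (compressive)

With the walls removed the bar would change length by δ_free = Σ αᵢΔT Lᵢ = 1.3×10⁻⁶×162×170 + 19.6×10⁻⁶×162×550 = 1.782 mm.
The rigid supports impose zero overall length change; the single axial force P common to all segments must satisfy P Σ Lᵢ/(AᵢEᵢ) = δ_free.
The series flexibility is Σ Lᵢ/(AᵢEᵢ) = 170/(350×144×10³) + 550/(1400×109×10³) = 6.977×10⁻⁶ mm/N.
P = 1.782 / 6.977×10⁻⁶ = 255400 N = 255.4 kN, compressive.
σ_{brass} = P / A = 255400 / 1400 = 182.4 MPa.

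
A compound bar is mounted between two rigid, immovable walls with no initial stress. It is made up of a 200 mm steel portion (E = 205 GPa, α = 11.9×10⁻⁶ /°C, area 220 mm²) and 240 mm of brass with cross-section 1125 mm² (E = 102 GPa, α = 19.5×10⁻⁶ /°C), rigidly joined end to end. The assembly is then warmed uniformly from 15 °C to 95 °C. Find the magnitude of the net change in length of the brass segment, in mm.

If the supports were absent, the total length change would be Σ αᵢΔT Lᵢ = 11.9×10⁻⁶×80×200 + 19.5×10⁻⁶×80×240 = 0.5648 mm.
Since the ends are fixed, an axial force P builds up, equal in every segment, with P · Σ Lᵢ/(AᵢEᵢ) = δ_free.
Σ Lᵢ/(AᵢEᵢ) = 200/(220×205×10³) + 240/(1125×102×10³) = 6.526×10⁻⁶ mm/N.
P = 0.5648 / 6.526×10⁻⁶ = 86540 N = 86.54 kN, compressive.
For the brass segment, free thermal change = 19.5×10⁻⁶×80×240 = 0.3744 mm and elastic change from P = 86540×240/(1125×102×10³) = 0.181 mm; these oppose, so the net change is 0.193 mm (segment lengthens).

|ΔL| ≈ 0.193 mm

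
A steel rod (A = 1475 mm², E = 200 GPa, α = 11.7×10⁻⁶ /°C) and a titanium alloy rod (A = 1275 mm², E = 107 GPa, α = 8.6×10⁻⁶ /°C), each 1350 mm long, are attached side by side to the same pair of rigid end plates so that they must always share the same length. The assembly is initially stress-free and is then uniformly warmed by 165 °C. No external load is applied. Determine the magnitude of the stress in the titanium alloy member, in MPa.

Both members must finish at the same length. With the larger α, the steel tends to over-expand; the plates restrain it, putting the steel in compression and the titanium alloy in tension. With no external load the two internal forces are equal and opposite, magnitude P.
Equating the net (thermal + elastic) strains gives |α₁ − α₂|·ΔT = P·[1/(A₁E₁) + 1/(A₂E₂)].
|α₁ − α₂|·ΔT = 3.1×10⁻⁶ × 165 = 0.0005115.
1/(A₁E₁) + 1/(A₂E₂) = 1/(1475×200×10³) + 1/(1275×107×10³) = 1.072×10⁻⁸ N⁻¹.
So P = 0.0005115 / 1.072×10⁻⁸ = 47.72 kN.
σ_{titanium alloy} = P/A₂ = 47720/1275 = 37.42 MPa, tensile.

σ ≈ 37.4 MPa (tensile)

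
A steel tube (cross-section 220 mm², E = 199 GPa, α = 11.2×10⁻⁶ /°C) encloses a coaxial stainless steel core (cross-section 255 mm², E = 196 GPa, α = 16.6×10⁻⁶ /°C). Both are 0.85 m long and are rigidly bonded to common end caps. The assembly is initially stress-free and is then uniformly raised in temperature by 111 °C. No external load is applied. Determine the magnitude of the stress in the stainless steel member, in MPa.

The stainless steel has the larger α, so on heating it would change length more than the steel if both were free. The rigid plates force a common final length, so the stainless steel is put into compression and the steel into tension, with equal and opposite forces P (no external load).
Compatibility of the two members (thermal + elastic change equal): (α₁ − α₂)ΔT = P·[1/(A₁E₁) + 1/(A₂E₂)].
|α₁ − α₂|·ΔT = 5.4×10⁻⁶ × 111 = 0.0005994.
1/(A₁E₁) + 1/(A₂E₂) = 1/(220×199×10³) + 1/(255×196×10³) = 4.285×10⁻⁸ N⁻¹.
P = 0.0005994 / 4.285×10⁻⁸ = 13990 N = 13.99 kN.
σ_{stainless steel} = P/A₂ = 13990/255 = 54.86 MPa, compressive.

σ ≈ 54.9 MPa (compressive)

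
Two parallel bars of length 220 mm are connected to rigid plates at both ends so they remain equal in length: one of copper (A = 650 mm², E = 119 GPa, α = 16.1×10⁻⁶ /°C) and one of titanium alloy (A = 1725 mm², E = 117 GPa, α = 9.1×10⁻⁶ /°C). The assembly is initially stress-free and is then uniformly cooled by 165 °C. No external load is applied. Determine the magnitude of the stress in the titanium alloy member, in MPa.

σ ≈ 37.4 MPa (compressive)

Equilibrium of a rigid end plate with no external load gives equal and opposite internal forces ±P in the two members. Since α_{copper} > α_{titanium alloy}, cooling drives the copper into tension and the titanium alloy into compression.
Setting the final lengths equal and cancelling L: (α₁ − α₂)ΔT = P/(A₁E₁) + P/(A₂E₂).
|α₁ − α₂|·ΔT = 7×10⁻⁶ × 165 = 0.001155.
1/(A₁E₁) + 1/(A₂E₂) = 1/(650×119×10³) + 1/(1725×117×10³) = 1.788×10⁻⁸ N⁻¹.
P = 0.001155 / 1.788×10⁻⁸ = 64590 N = 64.59 kN.
σ_{titanium alloy} = P/A₂ = 64590/1725 = 37.44 MPa, compressive.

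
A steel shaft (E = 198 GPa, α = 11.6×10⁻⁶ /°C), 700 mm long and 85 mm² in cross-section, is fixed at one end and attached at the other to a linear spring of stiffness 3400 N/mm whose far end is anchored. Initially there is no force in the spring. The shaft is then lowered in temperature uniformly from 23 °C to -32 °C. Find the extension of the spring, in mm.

δ ≈ 0.391 mm

The unrestrained thermal change is αΔT L = 11.6×10⁻⁶ × 55 × 700 = 0.4466 mm.
Let P be the tensile force in the spring. The shaft extends elastically by PL/(AE) and the spring stretches by P/k; together these equal δ_free.
P [ L/(AE) + 1/k ] = δ_free → P [ 700/(85×198×10³) + 1/(3400) ] = 0.4466.
P = 0.4466 / 0.0003357 = 1330 N.
Spring extension = P/k = 1330/(3400) = 0.3913 mm.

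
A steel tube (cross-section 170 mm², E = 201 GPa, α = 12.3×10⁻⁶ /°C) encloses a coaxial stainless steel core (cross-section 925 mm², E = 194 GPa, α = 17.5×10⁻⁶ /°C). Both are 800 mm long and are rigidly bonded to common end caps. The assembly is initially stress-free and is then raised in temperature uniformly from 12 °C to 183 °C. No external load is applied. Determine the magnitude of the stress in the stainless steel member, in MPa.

σ ≈ 27.6 MPa (compressive)

The stainless steel has the larger α, so on heating it would change length more than the steel if both were free. The rigid plates force a common final length, so the stainless steel is put into compression and the steel into tension, with equal and opposite forces P (no external load).
Equating the net (thermal + elastic) strains gives |α₁ − α₂|·ΔT = P·[1/(A₁E₁) + 1/(A₂E₂)].
|α₁ − α₂|·ΔT = 5.2×10⁻⁶ × 171 = 0.0008892.
1/(A₁E₁) + 1/(A₂E₂) = 1/(170×201×10³) + 1/(925×194×10³) = 3.484×10⁻⁸ N⁻¹.
So P = 0.0008892 / 3.484×10⁻⁸ = 25.52 kN.
σ_{stainless steel} = P/A₂ = 25520/925 = 27.59 MPa, compressive.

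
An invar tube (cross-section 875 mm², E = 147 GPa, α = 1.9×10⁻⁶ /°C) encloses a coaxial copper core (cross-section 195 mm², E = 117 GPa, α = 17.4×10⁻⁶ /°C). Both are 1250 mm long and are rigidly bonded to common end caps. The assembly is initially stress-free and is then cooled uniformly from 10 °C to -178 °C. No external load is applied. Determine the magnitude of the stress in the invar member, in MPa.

σ ≈ 64.5 MPa (compressive)

Equilibrium of a rigid end plate with no external load gives equal and opposite internal forces ±P in the two members. Since α_{copper} > α_{invar}, cooling drives the copper into tension and the invar into compression.
Equating the net (thermal + elastic) strains gives |α₁ − α₂|·ΔT = P·[1/(A₁E₁) + 1/(A₂E₂)].
|α₁ − α₂|·ΔT = 15.5×10⁻⁶ × 188 = 0.002914.
1/(A₁E₁) + 1/(A₂E₂) = 1/(875×147×10³) + 1/(195×117×10³) = 5.161×10⁻⁸ N⁻¹.
So P = 0.002914 / 5.161×10⁻⁸ = 56.47 kN.
σ_{invar} = P/A₁ = 56470/875 = 64.53 MPa, compressive.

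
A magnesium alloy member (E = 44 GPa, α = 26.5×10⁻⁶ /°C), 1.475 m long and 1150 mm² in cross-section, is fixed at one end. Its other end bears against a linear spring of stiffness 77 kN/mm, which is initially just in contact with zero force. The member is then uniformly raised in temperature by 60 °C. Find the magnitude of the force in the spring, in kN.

The unrestrained thermal change is αΔT L = 26.5×10⁻⁶ × 60 × 1475 = 2.345 mm.
Let P be the compressive force at the spring. The member shortens elastically by PL/(AE) and the spring compresses by P/k; together these equal δ_free.
P [ L/(AE) + 1/k ] = δ_free → P [ 1475/(1150×44×10³) + 1/(77×10³) ] = 2.345.
P = 2.345 / 4.214×10⁻⁵ = 55660 N.

P ≈ 55.7 kN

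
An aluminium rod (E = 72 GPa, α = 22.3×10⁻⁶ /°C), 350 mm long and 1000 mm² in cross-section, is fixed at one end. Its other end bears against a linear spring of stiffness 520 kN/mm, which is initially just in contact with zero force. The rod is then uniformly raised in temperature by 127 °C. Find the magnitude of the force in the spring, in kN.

If the spring were absent the rod would lengthen by αΔT L = 22.3×10⁻⁶ × 127 × 350 = 0.9912 mm.
Let P be the compressive force at the spring. The rod shortens elastically by PL/(AE) and the spring compresses by P/k; together these equal δ_free.
P [ L/(AE) + 1/k ] = δ_free → P [ 350/(1000×72×10³) + 1/(520×10³) ] = 0.9912.
P = 0.9912 / 6.784×10⁻⁶ = 146100 N.

P ≈ 146 kN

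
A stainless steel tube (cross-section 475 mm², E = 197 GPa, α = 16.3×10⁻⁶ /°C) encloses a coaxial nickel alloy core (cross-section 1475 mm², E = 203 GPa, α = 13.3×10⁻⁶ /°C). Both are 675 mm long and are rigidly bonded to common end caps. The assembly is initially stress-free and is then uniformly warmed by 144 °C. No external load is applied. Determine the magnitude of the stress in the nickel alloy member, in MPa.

σ ≈ 20.9 MPa (tensile)

Equilibrium of a rigid end plate with no external load gives equal and opposite internal forces ±P in the two members. Since α_{stainless steel} > α_{nickel alloy}, heating drives the stainless steel into compression and the nickel alloy into tension.
Setting the final lengths equal and cancelling L: (α₁ − α₂)ΔT = P/(A₁E₁) + P/(A₂E₂).
|α₁ − α₂|·ΔT = 3×10⁻⁶ × 144 = 0.000432.
1/(A₁E₁) + 1/(A₂E₂) = 1/(475×197×10³) + 1/(1475×203×10³) = 1.403×10⁻⁸ N⁻¹.
So P = 0.000432 / 1.403×10⁻⁸ = 30.8 kN.
σ_{nickel alloy} = P/A₂ = 30800/1475 = 20.88 MPa, tensile.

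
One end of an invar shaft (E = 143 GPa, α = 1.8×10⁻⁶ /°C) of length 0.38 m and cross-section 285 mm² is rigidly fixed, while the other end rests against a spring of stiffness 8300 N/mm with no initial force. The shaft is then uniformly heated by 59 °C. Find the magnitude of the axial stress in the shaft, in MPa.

Free thermal expansion: δ_free = αΔT L = 1.8×10⁻⁶ × 59 × 380 = 0.04036 mm.
With a force P in the spring, the elastic change of the shaft is PL/(AE) and that of the spring is P/k; compatibility requires their sum to equal δ_free.
P [ L/(AE) + 1/k ] = δ_free → P [ 380/(285×143×10³) + 1/(8300) ] = 0.04036.
P = 0.04036 / 0.0001298 = 310.9 N.
σ = P/A = 310.9/285 = 1.091 MPa.

σ ≈ 1.09 MPa (compressive)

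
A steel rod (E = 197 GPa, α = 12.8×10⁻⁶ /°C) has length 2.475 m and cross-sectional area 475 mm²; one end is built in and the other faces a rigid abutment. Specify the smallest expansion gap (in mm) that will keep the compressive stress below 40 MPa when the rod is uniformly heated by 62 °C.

With no wall the rod would lengthen by αΔT L = 12.8×10⁻⁶ × 62 × 2475 = 1.964 mm.
At the allowable stress the elastic shortening the wall may impose is σL/E = 40 × 2475 / (197×10³) = 0.5025 mm.
So the gap has to take up the difference, g_min = δ_free − σL/E = 1.964 − 0.5025 = 1.462 mm.

g ≈ 1.46 mm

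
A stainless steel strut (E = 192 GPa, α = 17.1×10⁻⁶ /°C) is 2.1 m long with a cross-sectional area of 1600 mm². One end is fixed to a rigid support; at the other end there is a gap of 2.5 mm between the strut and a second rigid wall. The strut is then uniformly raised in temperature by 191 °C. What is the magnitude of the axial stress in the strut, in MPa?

σ ≈ 399 MPa (compressive)

Unrestrained expansion: δ_free = αΔT L = 17.1×10⁻⁶ × 191 × 2100 = 6.859 mm.
The gap closes (δ_free > 2.5 mm) and the wall then resists a further 6.859 − 2.5 = 4.359 mm of expansion.
That suppressed elongation corresponds to σ = E·Δ/L = 192×10³ × 4.359/2100 = 398.5 MPa.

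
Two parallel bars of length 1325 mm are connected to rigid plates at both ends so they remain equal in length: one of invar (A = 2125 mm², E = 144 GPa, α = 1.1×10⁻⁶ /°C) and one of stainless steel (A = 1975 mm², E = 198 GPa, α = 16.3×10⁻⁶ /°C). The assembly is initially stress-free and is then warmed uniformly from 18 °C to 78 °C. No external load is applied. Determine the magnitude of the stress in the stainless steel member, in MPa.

σ ≈ 79.3 MPa (compressive)

The stainless steel has the larger α, so on heating it would change length more than the invar if both were free. The rigid plates force a common final length, so the stainless steel is put into compression and the invar into tension, with equal and opposite forces P (no external load).
Compatibility of the two members (thermal + elastic change equal): (α₁ − α₂)ΔT = P·[1/(A₁E₁) + 1/(A₂E₂)].
|α₁ − α₂|·ΔT = 15.2×10⁻⁶ × 60 = 0.000912.
1/(A₁E₁) + 1/(A₂E₂) = 1/(2125×144×10³) + 1/(1975×198×10³) = 5.825×10⁻⁹ N⁻¹.
P = 0.000912 / 5.825×10⁻⁹ = 156600 N = 156.6 kN.
σ_{stainless steel} = P/A₂ = 156600/1975 = 79.27 MPa, compressive.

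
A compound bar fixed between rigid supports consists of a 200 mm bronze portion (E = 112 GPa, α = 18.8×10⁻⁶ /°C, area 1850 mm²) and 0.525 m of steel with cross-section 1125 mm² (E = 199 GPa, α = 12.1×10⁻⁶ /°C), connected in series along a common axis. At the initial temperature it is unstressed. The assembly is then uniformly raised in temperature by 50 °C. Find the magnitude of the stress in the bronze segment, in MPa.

σ ≈ 82.6 MPa (compressive)

If the supports were absent, the total length change would be Σ αᵢΔT Lᵢ = 18.8×10⁻⁶×50×200 + 12.1×10⁻⁶×50×525 = 0.5056 mm.
Since the ends are fixed, an axial force P builds up, equal in every segment, with P · Σ Lᵢ/(AᵢEᵢ) = δ_free.
Σ Lᵢ/(AᵢEᵢ) = 200/(1850×112×10³) + 525/(1125×199×10³) = 3.31×10⁻⁶ mm/N.
Hence P = δ_free / Σ(L/AE) = 0.5056/3.31×10⁻⁶ = 152.7 kN (compressive).
σ_{bronze} = P / A = 152700 / 1850 = 82.56 MPa.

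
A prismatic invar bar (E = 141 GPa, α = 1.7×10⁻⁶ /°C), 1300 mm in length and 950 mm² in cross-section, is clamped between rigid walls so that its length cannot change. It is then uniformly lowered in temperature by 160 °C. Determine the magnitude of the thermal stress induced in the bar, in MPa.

σ ≈ 38.4 MPa (tensile)

The supports are rigid, so the total axial strain is zero. The restrained thermal strain is ε = αΔT = 1.7×10⁻⁶ × 160 = 272×10⁻⁶.
The stress required to suppress this strain is σ = Eε = 141×10³ × 272×10⁻⁶ = 38.35 MPa, tensile since the bar is trying to contract.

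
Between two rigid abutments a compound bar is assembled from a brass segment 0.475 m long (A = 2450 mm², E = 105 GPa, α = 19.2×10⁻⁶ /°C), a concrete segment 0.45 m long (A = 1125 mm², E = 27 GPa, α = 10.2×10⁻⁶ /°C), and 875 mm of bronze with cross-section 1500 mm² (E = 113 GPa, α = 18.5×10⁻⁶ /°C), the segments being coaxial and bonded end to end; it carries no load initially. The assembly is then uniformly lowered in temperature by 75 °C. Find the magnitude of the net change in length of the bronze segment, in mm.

|ΔL| ≈ 0.684 mm

If the supports were absent, the total length change would be Σ αᵢΔT Lᵢ = 19.2×10⁻⁶×75×475 + 10.2×10⁻⁶×75×450 + 18.5×10⁻⁶×75×875 = 2.242 mm.
The walls prevent any net length change, so an axial force P (same in every segment) develops. Compatibility: P · Σ Lᵢ/(AᵢEᵢ) = δ_free.
The series flexibility is Σ Lᵢ/(AᵢEᵢ) = 475/(2450×105×10³) + 450/(1125×27×10³) + 875/(1500×113×10³) = 2.182×10⁻⁵ mm/N.
Hence P = δ_free / Σ(L/AE) = 2.242/2.182×10⁻⁵ = 102.7 kN (tensile).
For the bronze segment, free thermal change = 18.5×10⁻⁶×75×875 = 1.214 mm and elastic change from P = 102700×875/(1500×113×10³) = 0.5304 mm; these oppose, so the net change is 0.684 mm (segment shortens).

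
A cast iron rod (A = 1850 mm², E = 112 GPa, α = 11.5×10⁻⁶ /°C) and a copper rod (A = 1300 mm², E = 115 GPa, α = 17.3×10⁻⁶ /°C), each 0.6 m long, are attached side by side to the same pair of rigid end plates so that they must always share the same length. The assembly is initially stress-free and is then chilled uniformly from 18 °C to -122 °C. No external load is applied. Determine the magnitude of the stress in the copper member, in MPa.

σ ≈ 54.2 MPa (tensile)

The copper has the larger α, so on cooling it would change length more than the cast iron if both were free. The rigid plates force a common final length, so the copper is put into tension and the cast iron into compression, with equal and opposite forces P (no external load).
Setting the final lengths equal and cancelling L: (α₁ − α₂)ΔT = P/(A₁E₁) + P/(A₂E₂).
|α₁ − α₂|·ΔT = 5.8×10⁻⁶ × 140 = 0.000812.
1/(A₁E₁) + 1/(A₂E₂) = 1/(1850×112×10³) + 1/(1300×115×10³) = 1.152×10⁻⁸ N⁻¹.
So P = 0.000812 / 1.152×10⁻⁸ = 70.52 kN.
σ_{copper} = P/A₂ = 70520/1300 = 54.24 MPa, tensile.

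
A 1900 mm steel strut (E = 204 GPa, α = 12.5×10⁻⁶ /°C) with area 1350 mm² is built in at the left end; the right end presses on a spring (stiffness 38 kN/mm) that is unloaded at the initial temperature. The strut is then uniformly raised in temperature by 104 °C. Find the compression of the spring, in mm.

The unrestrained thermal change is αΔT L = 12.5×10⁻⁶ × 104 × 1900 = 2.47 mm.
Let P be the compressive force at the spring. The strut shortens elastically by PL/(AE) and the spring compresses by P/k; together these equal δ_free.
P [ L/(AE) + 1/k ] = δ_free → P [ 1900/(1350×204×10³) + 1/(38×10³) ] = 2.47.
P = 2.47 / 3.321×10⁻⁵ = 74360 N.
Spring compression = P/k = 74360/(38×10³) = 1.957 mm.

δ ≈ 1.96 mm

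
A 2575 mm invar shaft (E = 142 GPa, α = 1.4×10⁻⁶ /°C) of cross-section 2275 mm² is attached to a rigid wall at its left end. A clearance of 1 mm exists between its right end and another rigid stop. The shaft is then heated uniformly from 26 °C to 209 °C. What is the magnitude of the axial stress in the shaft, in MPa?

Free thermal elongation = αΔT L = 1.4×10⁻⁶ × 183 × 2575 = 0.6597 mm.
Since δ_free = 0.66 mm is less than the 1 mm gap, the shaft never touches the wall. No axial force develops.

σ ≈ 0 MPa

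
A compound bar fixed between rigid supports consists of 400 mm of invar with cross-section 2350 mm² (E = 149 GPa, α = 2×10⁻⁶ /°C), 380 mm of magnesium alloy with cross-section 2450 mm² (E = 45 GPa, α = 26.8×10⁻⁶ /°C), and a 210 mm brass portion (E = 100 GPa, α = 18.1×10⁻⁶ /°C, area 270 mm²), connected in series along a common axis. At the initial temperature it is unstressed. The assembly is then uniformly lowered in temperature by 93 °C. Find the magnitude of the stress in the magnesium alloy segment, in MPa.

σ ≈ 45.4 MPa (tensile)

Free thermal contraction of the whole bar: Σ αᵢΔT Lᵢ = 2×10⁻⁶×93×400 + 26.8×10⁻⁶×93×380 + 18.1×10⁻⁶×93×210 = 1.375 mm.
Since the ends are fixed, an axial force P builds up, equal in every segment, with P · Σ Lᵢ/(AᵢEᵢ) = δ_free.
The series flexibility is Σ Lᵢ/(AᵢEᵢ) = 400/(2350×149×10³) + 380/(2450×45×10³) + 210/(270×100×10³) = 1.237×10⁻⁵ mm/N.
Hence P = δ_free / Σ(L/AE) = 1.375/1.237×10⁻⁵ = 111.2 kN (tensile).
σ_{magnesium alloy} = P / A = 111200 / 2450 = 45.38 MPa.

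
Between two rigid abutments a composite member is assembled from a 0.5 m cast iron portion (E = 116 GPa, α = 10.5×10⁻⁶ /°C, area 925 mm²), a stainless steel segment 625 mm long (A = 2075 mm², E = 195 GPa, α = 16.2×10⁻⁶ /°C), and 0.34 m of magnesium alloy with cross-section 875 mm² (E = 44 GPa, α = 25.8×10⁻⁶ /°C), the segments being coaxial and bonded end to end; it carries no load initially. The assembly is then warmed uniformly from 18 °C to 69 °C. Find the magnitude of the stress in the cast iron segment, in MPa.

σ ≈ 88.5 MPa (compressive)

With the walls removed the bar would change length by δ_free = Σ αᵢΔT Lᵢ = 10.5×10⁻⁶×51×500 + 16.2×10⁻⁶×51×625 + 25.8×10⁻⁶×51×340 = 1.231 mm.
The rigid supports impose zero overall length change; the single axial force P common to all segments must satisfy P Σ Lᵢ/(AᵢEᵢ) = δ_free.
Σ Lᵢ/(AᵢEᵢ) = 500/(925×116×10³) + 625/(2075×195×10³) + 340/(875×44×10³) = 1.504×10⁻⁵ mm/N.
P = 1.231 / 1.504×10⁻⁵ = 81910 N = 81.91 kN, compressive.
σ_{cast iron} = P / A = 81910 / 925 = 88.55 MPa.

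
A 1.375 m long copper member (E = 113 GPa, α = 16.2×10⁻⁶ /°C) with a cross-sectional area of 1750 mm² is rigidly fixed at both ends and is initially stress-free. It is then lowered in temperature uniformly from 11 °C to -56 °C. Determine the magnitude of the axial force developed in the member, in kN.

Full restraint means ε = 0, so the stress is σ = EαΔT = 113×10³ × 16.2×10⁻⁶ × 67 = 122.7 MPa.
Then P = σA = 122.7 × 1750 mm² = 214.6 kN, tensile.

P ≈ 215 kN (tensile)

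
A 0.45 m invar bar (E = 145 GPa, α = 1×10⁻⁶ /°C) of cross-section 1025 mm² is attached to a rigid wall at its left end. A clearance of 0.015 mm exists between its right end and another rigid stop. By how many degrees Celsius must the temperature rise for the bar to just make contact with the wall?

Contact occurs when the free expansion equals the gap: αΔT L = 0.015 mm.
ΔT = 0.015 / (1×10⁻⁶ × 450) = 33.33 °C.

ΔT ≈ 33.3 °C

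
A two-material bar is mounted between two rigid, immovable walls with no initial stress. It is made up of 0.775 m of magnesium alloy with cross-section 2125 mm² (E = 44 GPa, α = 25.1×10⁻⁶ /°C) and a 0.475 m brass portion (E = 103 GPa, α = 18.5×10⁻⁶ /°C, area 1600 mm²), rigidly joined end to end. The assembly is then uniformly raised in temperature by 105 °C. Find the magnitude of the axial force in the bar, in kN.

With the walls removed the bar would change length by δ_free = Σ αᵢΔT Lᵢ = 25.1×10⁻⁶×105×775 + 18.5×10⁻⁶×105×475 = 2.965 mm.
The walls prevent any net length change, so an axial force P (same in every segment) develops. Compatibility: P · Σ Lᵢ/(AᵢEᵢ) = δ_free.
The series flexibility is Σ Lᵢ/(AᵢEᵢ) = 775/(2125×44×10³) + 475/(1600×103×10³) = 1.117×10⁻⁵ mm/N.
Hence P = δ_free / Σ(L/AE) = 2.965/1.117×10⁻⁵ = 265.4 kN (compressive).

P ≈ 265 kN (compressive)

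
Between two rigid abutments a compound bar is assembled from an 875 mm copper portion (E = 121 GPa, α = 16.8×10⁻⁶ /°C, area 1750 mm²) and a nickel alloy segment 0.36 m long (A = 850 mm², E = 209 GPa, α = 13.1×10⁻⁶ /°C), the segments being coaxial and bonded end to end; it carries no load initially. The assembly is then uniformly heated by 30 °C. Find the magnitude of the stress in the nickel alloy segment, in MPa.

σ ≈ 111 MPa (compressive)

With the walls removed the bar would change length by δ_free = Σ αᵢΔT Lᵢ = 16.8×10⁻⁶×30×875 + 13.1×10⁻⁶×30×360 = 0.5825 mm.
The rigid supports impose zero overall length change; the single axial force P common to all segments must satisfy P Σ Lᵢ/(AᵢEᵢ) = δ_free.
The series flexibility is Σ Lᵢ/(AᵢEᵢ) = 875/(1750×121×10³) + 360/(850×209×10³) = 6.159×10⁻⁶ mm/N.
Hence P = δ_free / Σ(L/AE) = 0.5825/6.159×10⁻⁶ = 94.58 kN (compressive).
σ_{nickel alloy} = P / A = 94580 / 850 = 111.3 MPa.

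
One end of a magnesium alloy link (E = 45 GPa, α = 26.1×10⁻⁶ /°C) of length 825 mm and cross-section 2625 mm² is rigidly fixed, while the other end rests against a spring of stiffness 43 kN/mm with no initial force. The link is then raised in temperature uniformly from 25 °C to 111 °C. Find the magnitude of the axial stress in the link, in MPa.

σ ≈ 23.3 MPa (compressive)

If the spring were absent the link would lengthen by αΔT L = 26.1×10⁻⁶ × 86 × 825 = 1.852 mm.
With a force P in the spring, the elastic change of the link is PL/(AE) and that of the spring is P/k; compatibility requires their sum to equal δ_free.
P [ L/(AE) + 1/k ] = δ_free → P [ 825/(2625×45×10³) + 1/(43×10³) ] = 1.852.
P = 1.852 / 3.024×10⁻⁵ = 61240 N.
σ = P/A = 61240/2625 = 23.33 MPa.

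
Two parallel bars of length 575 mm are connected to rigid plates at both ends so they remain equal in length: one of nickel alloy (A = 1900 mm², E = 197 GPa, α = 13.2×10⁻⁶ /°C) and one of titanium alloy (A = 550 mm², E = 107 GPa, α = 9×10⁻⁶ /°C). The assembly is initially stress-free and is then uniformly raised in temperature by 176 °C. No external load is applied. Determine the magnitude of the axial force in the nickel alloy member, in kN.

Equilibrium of a rigid end plate with no external load gives equal and opposite internal forces ±P in the two members. Since α_{nickel alloy} > α_{titanium alloy}, heating drives the nickel alloy into compression and the titanium alloy into tension.
Compatibility of the two members (thermal + elastic change equal): (α₁ − α₂)ΔT = P·[1/(A₁E₁) + 1/(A₂E₂)].
|α₁ − α₂|·ΔT = 4.2×10⁻⁶ × 176 = 0.0007392.
1/(A₁E₁) + 1/(A₂E₂) = 1/(1900×197×10³) + 1/(550×107×10³) = 1.966×10⁻⁸ N⁻¹.
P = 0.0007392 / 1.966×10⁻⁸ = 37590 N = 37.59 kN.

P ≈ 37.6 kN (compressive in the nickel alloy)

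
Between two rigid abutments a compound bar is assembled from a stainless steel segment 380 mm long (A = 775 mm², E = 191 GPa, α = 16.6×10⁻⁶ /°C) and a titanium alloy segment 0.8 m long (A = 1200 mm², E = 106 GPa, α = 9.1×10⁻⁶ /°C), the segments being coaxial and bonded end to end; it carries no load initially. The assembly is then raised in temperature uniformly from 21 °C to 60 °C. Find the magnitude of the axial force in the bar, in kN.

P ≈ 59.8 kN (compressive)

With the walls removed the bar would change length by δ_free = Σ αᵢΔT Lᵢ = 16.6×10⁻⁶×39×380 + 9.1×10⁻⁶×39×800 = 0.5299 mm.
The walls prevent any net length change, so an axial force P (same in every segment) develops. Compatibility: P · Σ Lᵢ/(AᵢEᵢ) = δ_free.
The series flexibility is Σ Lᵢ/(AᵢEᵢ) = 380/(775×191×10³) + 800/(1200×106×10³) = 8.856×10⁻⁶ mm/N.
Hence P = δ_free / Σ(L/AE) = 0.5299/8.856×10⁻⁶ = 59.84 kN (compressive).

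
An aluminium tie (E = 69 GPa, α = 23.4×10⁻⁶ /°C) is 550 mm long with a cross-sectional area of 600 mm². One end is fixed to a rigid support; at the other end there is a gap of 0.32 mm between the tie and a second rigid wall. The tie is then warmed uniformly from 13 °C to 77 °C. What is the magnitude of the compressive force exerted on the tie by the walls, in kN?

P ≈ 37.9 kN

If the wall were absent the tie would grow by αΔT L = 23.4×10⁻⁶ × 64 × 550 = 0.8237 mm.
This exceeds the 0.32 mm gap, so the wall pushes back. The portion of expansion that must be recovered elastically is δ_free − gap = 0.8237 − 0.32 = 0.5037 mm.
That suppressed elongation corresponds to σ = E·Δ/L = 69×10³ × 0.5037/550 = 63.19 MPa.
Force on the wall = σA = 63.19 × 600 mm² = 37.91 kN.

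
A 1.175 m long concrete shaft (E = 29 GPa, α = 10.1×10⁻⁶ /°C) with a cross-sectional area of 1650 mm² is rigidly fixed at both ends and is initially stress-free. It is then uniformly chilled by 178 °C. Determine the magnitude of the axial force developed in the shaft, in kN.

P ≈ 86 kN (tensile)

With zero net strain, σ = E·αΔT = 29 GPa × 10.1×10⁻⁶ × 178 = 52.14 MPa.
Then P = σA = 52.14 × 1650 mm² = 86.02 kN, tensile.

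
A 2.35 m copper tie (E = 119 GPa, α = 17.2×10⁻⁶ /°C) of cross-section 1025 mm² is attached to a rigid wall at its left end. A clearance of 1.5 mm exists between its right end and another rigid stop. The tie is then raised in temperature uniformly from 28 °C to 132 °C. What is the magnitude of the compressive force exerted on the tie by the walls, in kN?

Unrestrained expansion: δ_free = αΔT L = 17.2×10⁻⁶ × 104 × 2350 = 4.204 mm.
The gap closes (δ_free > 1.5 mm) and the wall then resists a further 4.204 − 1.5 = 2.704 mm of expansion.
So σ = E(δ_free − g)/L = 119×10³ × 2.704/2350 = 136.9 MPa.
P = σA = 136.9 × 1025 = 140.3 kN.

P ≈ 140 kN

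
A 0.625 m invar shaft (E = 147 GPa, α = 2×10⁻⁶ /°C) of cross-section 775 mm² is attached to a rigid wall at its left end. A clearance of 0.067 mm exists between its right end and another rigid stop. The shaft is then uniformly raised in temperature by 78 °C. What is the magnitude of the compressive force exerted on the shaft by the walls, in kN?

If the wall were absent the shaft would grow by αΔT L = 2×10⁻⁶ × 78 × 625 = 0.0975 mm.
This exceeds the 0.067 mm gap, so the wall pushes back. The portion of expansion that must be recovered elastically is δ_free − gap = 0.0975 − 0.067 = 0.0305 mm.
That suppressed elongation corresponds to σ = E·Δ/L = 147×10³ × 0.0305/625 = 7.174 MPa.
Force on the wall = σA = 7.174 × 775 mm² = 5.56 kN.

P ≈ 5.56 kN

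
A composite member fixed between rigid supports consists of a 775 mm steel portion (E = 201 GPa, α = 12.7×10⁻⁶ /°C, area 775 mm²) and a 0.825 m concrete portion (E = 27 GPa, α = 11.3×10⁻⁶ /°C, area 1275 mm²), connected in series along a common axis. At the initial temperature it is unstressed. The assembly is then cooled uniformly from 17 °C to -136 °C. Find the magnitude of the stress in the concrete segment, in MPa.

If the supports were absent, the total length change would be Σ αᵢΔT Lᵢ = 12.7×10⁻⁶×153×775 + 11.3×10⁻⁶×153×825 = 2.932 mm.
Since the ends are fixed, an axial force P builds up, equal in every segment, with P · Σ Lᵢ/(AᵢEᵢ) = δ_free.
The series flexibility is Σ Lᵢ/(AᵢEᵢ) = 775/(775×201×10³) + 825/(1275×27×10³) = 2.894×10⁻⁵ mm/N.
So P = 2.932 / 2.894×10⁻⁵ = 101.3 kN, tensile.
σ_{concrete} = P / A = 101300 / 1275 = 79.47 MPa.

σ ≈ 79.5 MPa (tensile)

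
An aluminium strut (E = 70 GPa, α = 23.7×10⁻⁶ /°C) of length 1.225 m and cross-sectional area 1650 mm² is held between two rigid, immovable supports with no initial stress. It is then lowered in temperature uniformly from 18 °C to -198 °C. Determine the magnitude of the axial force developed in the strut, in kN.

P ≈ 591 kN (tensile)

Full restraint means ε = 0, so the stress is σ = EαΔT = 70×10³ × 23.7×10⁻⁶ × 216 = 358.3 MPa.
P = AEαΔT = 1650 × 70×10³ × 23.7×10⁻⁶ × 216 = 591.3 kN (tensile).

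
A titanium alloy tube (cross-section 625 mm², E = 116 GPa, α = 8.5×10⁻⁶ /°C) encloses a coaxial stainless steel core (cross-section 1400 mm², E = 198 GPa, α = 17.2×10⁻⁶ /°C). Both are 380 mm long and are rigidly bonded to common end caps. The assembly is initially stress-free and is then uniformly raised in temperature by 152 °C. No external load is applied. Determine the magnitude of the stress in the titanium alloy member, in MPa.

σ ≈ 122 MPa (tensile)

Both members must finish at the same length. With the larger α, the stainless steel tends to over-expand; the plates restrain it, putting the stainless steel in compression and the titanium alloy in tension. With no external load the two internal forces are equal and opposite, magnitude P.
Equating the net (thermal + elastic) strains gives |α₁ − α₂|·ΔT = P·[1/(A₁E₁) + 1/(A₂E₂)].
|α₁ − α₂|·ΔT = 8.7×10⁻⁶ × 152 = 0.001322.
1/(A₁E₁) + 1/(A₂E₂) = 1/(625×116×10³) + 1/(1400×198×10³) = 1.74×10⁻⁸ N⁻¹.
P = 0.001322 / 1.74×10⁻⁸ = 76000 N = 76 kN.
σ_{titanium alloy} = P/A₁ = 76000/625 = 121.6 MPa, tensile.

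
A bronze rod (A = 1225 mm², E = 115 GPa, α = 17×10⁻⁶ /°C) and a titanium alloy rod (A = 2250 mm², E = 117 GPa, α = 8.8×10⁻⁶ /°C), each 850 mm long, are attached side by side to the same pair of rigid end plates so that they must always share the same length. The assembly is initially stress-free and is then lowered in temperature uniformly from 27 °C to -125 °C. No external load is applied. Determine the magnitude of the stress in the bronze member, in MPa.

σ ≈ 93.4 MPa (tensile)

Equilibrium of a rigid end plate with no external load gives equal and opposite internal forces ±P in the two members. Since α_{bronze} > α_{titanium alloy}, cooling drives the bronze into tension and the titanium alloy into compression.
Equating the net (thermal + elastic) strains gives |α₁ − α₂|·ΔT = P·[1/(A₁E₁) + 1/(A₂E₂)].
|α₁ − α₂|·ΔT = 8.2×10⁻⁶ × 152 = 0.001246.
1/(A₁E₁) + 1/(A₂E₂) = 1/(1225×115×10³) + 1/(2250×117×10³) = 1.09×10⁻⁸ N⁻¹.
So P = 0.001246 / 1.09×10⁻⁸ = 114.4 kN.
σ_{bronze} = P/A₁ = 114400/1225 = 93.37 MPa, tensile.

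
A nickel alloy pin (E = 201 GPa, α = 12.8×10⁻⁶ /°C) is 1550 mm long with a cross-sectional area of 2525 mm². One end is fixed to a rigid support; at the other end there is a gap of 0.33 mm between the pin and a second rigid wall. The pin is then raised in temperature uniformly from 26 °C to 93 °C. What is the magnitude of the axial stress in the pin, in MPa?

Free thermal elongation = αΔT L = 12.8×10⁻⁶ × 67 × 1550 = 1.329 mm.
The gap closes (δ_free > 0.33 mm) and the wall then resists a further 1.329 − 0.33 = 0.9993 mm of expansion.
That suppressed elongation corresponds to σ = E·Δ/L = 201×10³ × 0.9993/1550 = 129.6 MPa.

σ ≈ 130 MPa (compressive)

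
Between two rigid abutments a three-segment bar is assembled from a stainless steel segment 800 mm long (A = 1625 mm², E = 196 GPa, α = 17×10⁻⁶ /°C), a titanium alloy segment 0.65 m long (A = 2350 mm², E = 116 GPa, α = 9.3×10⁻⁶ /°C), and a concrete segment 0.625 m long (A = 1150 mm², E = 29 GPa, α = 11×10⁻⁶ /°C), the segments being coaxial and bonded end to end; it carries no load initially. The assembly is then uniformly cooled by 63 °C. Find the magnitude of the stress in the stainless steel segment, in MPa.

σ ≈ 43.5 MPa (tensile)

Free thermal contraction of the whole bar: Σ αᵢΔT Lᵢ = 17×10⁻⁶×63×800 + 9.3×10⁻⁶×63×650 + 11×10⁻⁶×63×625 = 1.671 mm.
Since the ends are fixed, an axial force P builds up, equal in every segment, with P · Σ Lᵢ/(AᵢEᵢ) = δ_free.
The series flexibility is Σ Lᵢ/(AᵢEᵢ) = 800/(1625×196×10³) + 650/(2350×116×10³) + 625/(1150×29×10³) = 2.364×10⁻⁵ mm/N.
So P = 1.671 / 2.364×10⁻⁵ = 70.68 kN, tensile.
σ_{stainless steel} = P / A = 70680 / 1625 = 43.5 MPa.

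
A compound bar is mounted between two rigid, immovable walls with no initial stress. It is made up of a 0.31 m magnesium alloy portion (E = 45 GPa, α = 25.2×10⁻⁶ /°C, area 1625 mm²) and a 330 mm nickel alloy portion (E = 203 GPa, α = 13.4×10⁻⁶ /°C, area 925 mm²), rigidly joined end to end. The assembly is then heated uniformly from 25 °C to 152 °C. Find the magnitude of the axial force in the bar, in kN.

P ≈ 259 kN (compressive)

If the supports were absent, the total length change would be Σ αᵢΔT Lᵢ = 25.2×10⁻⁶×127×310 + 13.4×10⁻⁶×127×330 = 1.554 mm.
The walls prevent any net length change, so an axial force P (same in every segment) develops. Compatibility: P · Σ Lᵢ/(AᵢEᵢ) = δ_free.
Σ Lᵢ/(AᵢEᵢ) = 310/(1625×45×10³) + 330/(925×203×10³) = 5.997×10⁻⁶ mm/N.
P = 1.554 / 5.997×10⁻⁶ = 259100 N = 259.1 kN, compressive.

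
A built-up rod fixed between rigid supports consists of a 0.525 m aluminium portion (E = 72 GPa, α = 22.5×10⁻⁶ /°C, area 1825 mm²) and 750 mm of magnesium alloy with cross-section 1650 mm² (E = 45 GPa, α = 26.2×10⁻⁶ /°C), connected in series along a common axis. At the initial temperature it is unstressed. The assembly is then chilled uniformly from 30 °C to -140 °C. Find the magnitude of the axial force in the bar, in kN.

If the supports were absent, the total length change would be Σ αᵢΔT Lᵢ = 22.5×10⁻⁶×170×525 + 26.2×10⁻⁶×170×750 = 5.349 mm.
The rigid supports impose zero overall length change; the single axial force P common to all segments must satisfy P Σ Lᵢ/(AᵢEᵢ) = δ_free.
Σ Lᵢ/(AᵢEᵢ) = 525/(1825×72×10³) + 750/(1650×45×10³) = 1.41×10⁻⁵ mm/N.
P = 5.349 / 1.41×10⁻⁵ = 379400 N = 379.4 kN, tensile.

P ≈ 379 kN (tensile)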